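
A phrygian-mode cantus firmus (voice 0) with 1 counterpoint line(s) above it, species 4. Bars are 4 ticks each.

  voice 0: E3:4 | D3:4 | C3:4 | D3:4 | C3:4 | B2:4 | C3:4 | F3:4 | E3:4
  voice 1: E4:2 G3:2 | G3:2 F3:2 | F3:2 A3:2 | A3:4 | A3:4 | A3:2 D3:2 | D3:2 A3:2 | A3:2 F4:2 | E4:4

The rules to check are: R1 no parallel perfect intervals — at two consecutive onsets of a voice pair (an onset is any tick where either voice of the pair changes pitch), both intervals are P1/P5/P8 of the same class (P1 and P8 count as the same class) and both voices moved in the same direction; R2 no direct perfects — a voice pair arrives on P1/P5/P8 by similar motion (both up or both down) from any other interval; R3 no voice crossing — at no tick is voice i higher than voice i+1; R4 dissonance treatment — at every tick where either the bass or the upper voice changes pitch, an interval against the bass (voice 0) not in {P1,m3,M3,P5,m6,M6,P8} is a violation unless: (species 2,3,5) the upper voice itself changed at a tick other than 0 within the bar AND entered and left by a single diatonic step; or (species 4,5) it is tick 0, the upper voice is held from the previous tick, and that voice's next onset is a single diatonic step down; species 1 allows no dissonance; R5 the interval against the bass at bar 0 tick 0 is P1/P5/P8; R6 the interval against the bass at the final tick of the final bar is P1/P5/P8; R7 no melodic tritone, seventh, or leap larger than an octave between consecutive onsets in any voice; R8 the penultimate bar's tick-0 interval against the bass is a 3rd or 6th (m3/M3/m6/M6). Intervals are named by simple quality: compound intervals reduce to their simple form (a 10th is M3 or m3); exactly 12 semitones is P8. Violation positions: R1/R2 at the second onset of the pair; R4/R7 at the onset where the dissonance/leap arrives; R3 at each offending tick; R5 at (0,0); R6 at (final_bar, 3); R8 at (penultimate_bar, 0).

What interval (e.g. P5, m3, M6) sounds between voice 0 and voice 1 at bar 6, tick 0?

voice 0=C3 voice 1=D3 -> M2

M2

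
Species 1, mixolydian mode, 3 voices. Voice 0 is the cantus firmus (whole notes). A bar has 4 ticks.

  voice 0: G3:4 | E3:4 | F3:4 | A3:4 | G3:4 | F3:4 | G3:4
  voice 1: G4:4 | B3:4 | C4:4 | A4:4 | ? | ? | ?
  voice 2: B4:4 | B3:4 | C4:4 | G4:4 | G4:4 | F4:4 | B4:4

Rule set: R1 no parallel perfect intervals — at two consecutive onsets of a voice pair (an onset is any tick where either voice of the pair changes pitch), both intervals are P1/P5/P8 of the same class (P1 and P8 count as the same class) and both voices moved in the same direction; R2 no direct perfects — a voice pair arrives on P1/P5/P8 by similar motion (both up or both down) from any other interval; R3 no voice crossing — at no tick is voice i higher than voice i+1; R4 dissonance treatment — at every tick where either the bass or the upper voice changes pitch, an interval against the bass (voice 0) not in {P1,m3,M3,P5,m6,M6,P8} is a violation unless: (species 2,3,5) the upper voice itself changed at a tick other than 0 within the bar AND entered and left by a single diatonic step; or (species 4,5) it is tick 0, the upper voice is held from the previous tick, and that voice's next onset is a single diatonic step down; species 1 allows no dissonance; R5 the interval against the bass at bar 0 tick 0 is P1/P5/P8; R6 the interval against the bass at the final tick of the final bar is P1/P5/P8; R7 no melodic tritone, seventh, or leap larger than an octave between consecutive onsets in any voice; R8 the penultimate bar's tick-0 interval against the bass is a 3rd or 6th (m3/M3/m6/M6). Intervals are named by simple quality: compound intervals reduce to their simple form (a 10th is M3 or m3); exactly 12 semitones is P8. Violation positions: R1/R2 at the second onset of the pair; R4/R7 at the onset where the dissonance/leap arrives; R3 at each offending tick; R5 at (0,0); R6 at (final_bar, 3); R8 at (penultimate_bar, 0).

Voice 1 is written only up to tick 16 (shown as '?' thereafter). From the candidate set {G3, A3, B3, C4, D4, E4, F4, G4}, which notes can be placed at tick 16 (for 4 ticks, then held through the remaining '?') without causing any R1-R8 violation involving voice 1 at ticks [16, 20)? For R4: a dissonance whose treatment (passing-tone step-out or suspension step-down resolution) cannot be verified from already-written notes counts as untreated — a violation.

{E4}

G3: violates R1,R7
A3: violates R4
B3: violates R7
C4: violates R4
D4: violates R2
E4: legal
F4: violates R4
G4: violates R1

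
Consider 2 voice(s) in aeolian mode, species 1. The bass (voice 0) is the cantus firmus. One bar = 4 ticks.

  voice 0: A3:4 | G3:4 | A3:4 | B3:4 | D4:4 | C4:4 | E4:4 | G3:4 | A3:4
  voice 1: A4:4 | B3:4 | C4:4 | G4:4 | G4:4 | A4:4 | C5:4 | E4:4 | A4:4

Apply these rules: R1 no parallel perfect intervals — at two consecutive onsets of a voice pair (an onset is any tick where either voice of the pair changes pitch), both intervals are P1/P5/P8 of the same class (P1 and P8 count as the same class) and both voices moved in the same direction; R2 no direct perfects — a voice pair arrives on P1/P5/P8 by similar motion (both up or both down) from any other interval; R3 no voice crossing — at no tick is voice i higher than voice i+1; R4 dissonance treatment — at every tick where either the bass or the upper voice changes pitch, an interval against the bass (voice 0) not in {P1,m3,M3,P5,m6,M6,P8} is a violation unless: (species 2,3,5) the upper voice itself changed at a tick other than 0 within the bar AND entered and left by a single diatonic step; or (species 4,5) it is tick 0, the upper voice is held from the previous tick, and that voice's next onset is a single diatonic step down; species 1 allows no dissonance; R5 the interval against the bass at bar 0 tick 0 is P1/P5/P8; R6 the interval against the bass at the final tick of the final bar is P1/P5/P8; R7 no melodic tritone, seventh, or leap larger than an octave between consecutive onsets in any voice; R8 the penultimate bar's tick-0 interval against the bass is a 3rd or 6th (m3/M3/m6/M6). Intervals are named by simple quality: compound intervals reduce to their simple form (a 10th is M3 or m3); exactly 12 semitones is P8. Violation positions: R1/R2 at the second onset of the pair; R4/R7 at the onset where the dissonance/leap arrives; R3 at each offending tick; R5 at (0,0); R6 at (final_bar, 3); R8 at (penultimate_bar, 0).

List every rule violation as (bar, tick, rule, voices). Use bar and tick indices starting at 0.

(1, 0, R7, (1,))
(4, 0, R4, (0, 1))
(8, 0, R2, (0, 1))

bar 0: v0=A3 v1=A4 downbeat P8
bar 1: v0=G3 v1=B3 downbeat M3
bar 2: v0=A3 v1=C4 downbeat m3
bar 3: v0=B3 v1=G4 downbeat m6
bar 4: v0=D4 v1=G4 downbeat P4
bar 5: v0=C4 v1=A4 downbeat M6
bar 6: v0=E4 v1=C5 downbeat m6
bar 7: v0=G3 v1=E4 downbeat M6
bar 8: v0=A3 v1=A4 downbeat P8
  -> R7 @ bar 1 tick 0 v(1,): A4->B3 leap 10st
  -> R4 @ bar 4 tick 0 v(0, 1): D4/G4 P4 untreated
  -> R2 @ bar 8 tick 0 v(0, 1): G3/E4 M6 -> A3/A4 P8 similar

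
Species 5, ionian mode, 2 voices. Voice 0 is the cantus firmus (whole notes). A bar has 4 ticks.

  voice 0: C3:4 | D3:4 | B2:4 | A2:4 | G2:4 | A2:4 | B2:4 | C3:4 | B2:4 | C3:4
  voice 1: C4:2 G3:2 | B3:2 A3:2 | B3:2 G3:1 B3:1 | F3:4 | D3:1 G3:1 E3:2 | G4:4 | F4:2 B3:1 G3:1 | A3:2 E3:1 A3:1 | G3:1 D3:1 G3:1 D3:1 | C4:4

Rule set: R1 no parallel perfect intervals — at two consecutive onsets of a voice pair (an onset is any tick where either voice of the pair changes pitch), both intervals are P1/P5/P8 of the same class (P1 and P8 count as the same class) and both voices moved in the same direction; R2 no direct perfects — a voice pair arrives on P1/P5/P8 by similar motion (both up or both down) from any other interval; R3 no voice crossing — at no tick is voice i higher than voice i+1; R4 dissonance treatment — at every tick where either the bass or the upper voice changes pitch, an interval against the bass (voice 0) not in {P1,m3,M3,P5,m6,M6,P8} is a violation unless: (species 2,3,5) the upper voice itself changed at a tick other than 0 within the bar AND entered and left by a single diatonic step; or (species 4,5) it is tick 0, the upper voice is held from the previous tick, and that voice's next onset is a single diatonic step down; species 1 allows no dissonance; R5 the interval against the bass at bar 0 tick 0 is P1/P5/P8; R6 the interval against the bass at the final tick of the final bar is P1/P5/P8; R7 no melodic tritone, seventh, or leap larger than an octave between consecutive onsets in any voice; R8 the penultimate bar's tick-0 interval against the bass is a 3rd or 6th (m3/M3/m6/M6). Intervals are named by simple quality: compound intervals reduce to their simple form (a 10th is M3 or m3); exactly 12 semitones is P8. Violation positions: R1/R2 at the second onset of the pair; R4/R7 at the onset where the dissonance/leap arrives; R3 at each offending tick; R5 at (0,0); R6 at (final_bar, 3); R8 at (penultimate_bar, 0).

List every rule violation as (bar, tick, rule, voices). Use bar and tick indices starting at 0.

bar 0: v0=C3 v1=C4 downbeat P8
bar 1: v0=D3 v1=B3 downbeat M6
bar 2: v0=B2 v1=B3 downbeat P8
bar 3: v0=A2 v1=F3 downbeat m6
bar 4: v0=G2 v1=D3 downbeat P5
bar 5: v0=A2 v1=G4 downbeat m7
bar 6: v0=B2 v1=F4 downbeat TT
bar 7: v0=C3 v1=A3 downbeat M6
bar 8: v0=B2 v1=G3 downbeat m6
bar 9: v0=C3 v1=C4 downbeat P8
  -> R7 @ bar 3 tick 0 v(1,): B3->F3 leap 6st
  -> R2 @ bar 4 tick 0 v(0, 1): A2/F3 m6 -> G2/D3 P5 similar
  -> R4 @ bar 5 tick 0 v(0, 1): A2/G4 m7 untreated
  -> R7 @ bar 5 tick 0 v(1,): E3->G4 leap 15st
  -> R4 @ bar 6 tick 0 v(0, 1): B2/F4 TT untreated
  -> R7 @ bar 6 tick 2 v(1,): F4->B3 leap 6st
  -> R2 @ bar 9 tick 0 v(0, 1): B2/D3 m3 -> C3/C4 P8 similar
  -> R7 @ bar 9 tick 0 v(1,): D3->C4 leap 10st

(3, 0, R7, (1,))
(4, 0, R2, (0, 1))
(5, 0, R4, (0, 1))
(5, 0, R7, (1,))
(6, 0, R4, (0, 1))
(6, 2, R7, (1,))
(9, 0, R2, (0, 1))
(9, 0, R7, (1,))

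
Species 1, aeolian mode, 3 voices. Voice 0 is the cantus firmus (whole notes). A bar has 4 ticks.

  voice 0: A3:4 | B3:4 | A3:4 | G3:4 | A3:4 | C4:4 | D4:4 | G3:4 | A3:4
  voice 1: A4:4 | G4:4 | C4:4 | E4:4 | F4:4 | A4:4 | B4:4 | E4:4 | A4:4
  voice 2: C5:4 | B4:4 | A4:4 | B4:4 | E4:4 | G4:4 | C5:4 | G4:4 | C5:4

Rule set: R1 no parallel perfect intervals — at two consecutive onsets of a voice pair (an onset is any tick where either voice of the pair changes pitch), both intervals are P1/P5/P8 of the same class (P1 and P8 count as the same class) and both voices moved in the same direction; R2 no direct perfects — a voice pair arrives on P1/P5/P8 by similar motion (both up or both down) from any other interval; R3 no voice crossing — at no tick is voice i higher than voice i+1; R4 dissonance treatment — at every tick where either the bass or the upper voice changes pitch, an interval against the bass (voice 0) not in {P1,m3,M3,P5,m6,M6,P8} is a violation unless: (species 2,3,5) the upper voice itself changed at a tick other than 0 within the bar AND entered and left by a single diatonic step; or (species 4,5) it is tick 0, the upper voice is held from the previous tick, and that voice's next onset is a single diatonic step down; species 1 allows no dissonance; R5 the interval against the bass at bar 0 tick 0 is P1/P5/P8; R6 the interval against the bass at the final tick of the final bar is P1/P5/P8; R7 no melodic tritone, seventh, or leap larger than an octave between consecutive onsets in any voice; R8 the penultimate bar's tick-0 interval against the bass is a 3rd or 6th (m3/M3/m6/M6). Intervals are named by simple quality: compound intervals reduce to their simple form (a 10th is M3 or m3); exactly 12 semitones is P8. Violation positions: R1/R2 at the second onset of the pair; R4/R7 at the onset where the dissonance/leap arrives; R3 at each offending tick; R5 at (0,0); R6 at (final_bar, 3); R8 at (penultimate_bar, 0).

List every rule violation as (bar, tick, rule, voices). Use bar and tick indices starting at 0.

bar 0: v0=A3 v1=A4 v2=C5 downbeat m3
bar 1: v0=B3 v1=G4 v2=B4 downbeat P8
bar 2: v0=A3 v1=C4 v2=A4 downbeat P8
bar 3: v0=G3 v1=E4 v2=B4 downbeat M3
bar 4: v0=A3 v1=F4 v2=E4 downbeat P5
bar 5: v0=C4 v1=A4 v2=G4 downbeat P5
bar 6: v0=D4 v1=B4 v2=C5 downbeat m7
bar 7: v0=G3 v1=E4 v2=G4 downbeat P8
bar 8: v0=A3 v1=A4 v2=C5 downbeat m3
  -> R5 @ bar 0 tick 0 v(0, 2): opens on m3
  -> R1 @ bar 2 tick 0 v(0, 2): B3/B4 P8 -> A3/A4 P8 similar
  -> R2 @ bar 3 tick 0 v(1, 2): C4/A4 M6 -> E4/B4 P5 similar
  -> R3 @ bar 4 tick 0 v(1, 2): F4 above E4
  -> R3 @ bar 4 tick 1 v(1, 2): F4 above E4
  -> R3 @ bar 4 tick 2 v(1, 2): F4 above E4
  -> R3 @ bar 4 tick 3 v(1, 2): F4 above E4
  -> R1 @ bar 5 tick 0 v(0, 2): A3/E4 P5 -> C4/G4 P5 similar
  -> R3 @ bar 5 tick 0 v(1, 2): A4 above G4
  -> R3 @ bar 5 tick 1 v(1, 2): A4 above G4
  -> R3 @ bar 5 tick 2 v(1, 2): A4 above G4
  -> R3 @ bar 5 tick 3 v(1, 2): A4 above G4
  -> R4 @ bar 6 tick 0 v(0, 2): D4/C5 m7 untreated
  -> R2 @ bar 7 tick 0 v(0, 2): D4/C5 m7 -> G3/G4 P8 similar
  -> R8 @ bar 7 tick 0 v(0, 2): penult P8 not 3rd/6th
  -> R2 @ bar 8 tick 0 v(0, 1): G3/E4 M6 -> A3/A4 P8 similar
  -> R6 @ bar 8 tick 3 v(0, 2): closes on m3

(0, 0, R5, (0, 2))
(2, 0, R1, (0, 2))
(3, 0, R2, (1, 2))
(4, 0, R3, (1, 2))
(4, 1, R3, (1, 2))
(4, 2, R3, (1, 2))
(4, 3, R3, (1, 2))
(5, 0, R1, (0, 2))
(5, 0, R3, (1, 2))
(5, 1, R3, (1, 2))
(5, 2, R3, (1, 2))
(5, 3, R3, (1, 2))
(6, 0, R4, (0, 2))
(7, 0, R2, (0, 2))
(7, 0, R8, (0, 2))
(8, 0, R2, (0, 1))
(8, 3, R6, (0, 2))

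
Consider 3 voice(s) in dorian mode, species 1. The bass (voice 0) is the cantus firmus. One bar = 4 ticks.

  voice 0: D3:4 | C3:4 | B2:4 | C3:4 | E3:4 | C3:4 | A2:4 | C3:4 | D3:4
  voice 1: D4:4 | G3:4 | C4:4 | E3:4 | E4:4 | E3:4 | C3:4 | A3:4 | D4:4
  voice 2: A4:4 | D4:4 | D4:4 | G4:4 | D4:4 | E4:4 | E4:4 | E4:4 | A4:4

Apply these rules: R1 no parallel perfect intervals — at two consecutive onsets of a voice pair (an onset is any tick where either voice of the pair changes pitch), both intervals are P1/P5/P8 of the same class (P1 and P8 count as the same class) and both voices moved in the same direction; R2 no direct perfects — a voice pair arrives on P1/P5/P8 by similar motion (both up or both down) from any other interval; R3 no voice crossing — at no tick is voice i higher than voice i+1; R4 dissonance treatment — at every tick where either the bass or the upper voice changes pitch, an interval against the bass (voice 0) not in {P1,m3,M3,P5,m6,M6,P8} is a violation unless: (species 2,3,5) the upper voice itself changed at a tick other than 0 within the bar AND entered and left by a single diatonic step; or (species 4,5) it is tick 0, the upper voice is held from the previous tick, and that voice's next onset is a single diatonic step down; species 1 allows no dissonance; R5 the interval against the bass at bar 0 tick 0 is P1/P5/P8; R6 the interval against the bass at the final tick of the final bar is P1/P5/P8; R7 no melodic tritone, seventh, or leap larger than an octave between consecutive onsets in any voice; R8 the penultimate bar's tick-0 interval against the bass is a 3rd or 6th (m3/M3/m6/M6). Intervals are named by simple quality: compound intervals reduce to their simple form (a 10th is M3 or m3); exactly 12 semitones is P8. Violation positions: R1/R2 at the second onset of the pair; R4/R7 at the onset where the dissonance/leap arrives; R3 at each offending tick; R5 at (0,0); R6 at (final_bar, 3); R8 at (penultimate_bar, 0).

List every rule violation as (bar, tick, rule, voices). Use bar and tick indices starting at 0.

bar 0: v0=D3 v1=D4 v2=A4 downbeat P5
bar 1: v0=C3 v1=G3 v2=D4 downbeat M2
bar 2: v0=B2 v1=C4 v2=D4 downbeat m3
bar 3: v0=C3 v1=E3 v2=G4 downbeat P5
bar 4: v0=E3 v1=E4 v2=D4 downbeat m7
bar 5: v0=C3 v1=E3 v2=E4 downbeat M3
bar 6: v0=A2 v1=C3 v2=E4 downbeat P5
bar 7: v0=C3 v1=A3 v2=E4 downbeat M3
bar 8: v0=D3 v1=D4 v2=A4 downbeat P5
  -> R1 @ bar 1 tick 0 v(1, 2): D4/A4 P5 -> G3/D4 P5 similar
  -> R2 @ bar 1 tick 0 v(0, 1): D3/D4 P8 -> C3/G3 P5 similar
  -> R4 @ bar 1 tick 0 v(0, 2): C3/D4 M2 untreated
  -> R4 @ bar 2 tick 0 v(0, 1): B2/C4 m2 untreated
  -> R2 @ bar 3 tick 0 v(0, 2): B2/D4 m3 -> C3/G4 P5 similar
  -> R2 @ bar 4 tick 0 v(0, 1): C3/E3 M3 -> E3/E4 P8 similar
  -> R3 @ bar 4 tick 0 v(1, 2): E4 above D4
  -> R4 @ bar 4 tick 0 v(0, 2): E3/D4 m7 untreated
  -> R3 @ bar 4 tick 1 v(1, 2): E4 above D4
  -> R3 @ bar 4 tick 2 v(1, 2): E4 above D4
  -> R3 @ bar 4 tick 3 v(1, 2): E4 above D4
  -> R1 @ bar 8 tick 0 v(1, 2): A3/E4 P5 -> D4/A4 P5 similar
  -> R2 @ bar 8 tick 0 v(0, 1): C3/A3 M6 -> D3/D4 P8 similar
  -> R2 @ bar 8 tick 0 v(0, 2): C3/E4 M3 -> D3/A4 P5 similar

(1, 0, R1, (1, 2))
(1, 0, R2, (0, 1))
(1, 0, R4, (0, 2))
(2, 0, R4, (0, 1))
(3, 0, R2, (0, 2))
(4, 0, R2, (0, 1))
(4, 0, R3, (1, 2))
(4, 0, R4, (0, 2))
(4, 1, R3, (1, 2))
(4, 2, R3, (1, 2))
(4, 3, R3, (1, 2))
(8, 0, R1, (1, 2))
(8, 0, R2, (0, 1))
(8, 0, R2, (0, 2))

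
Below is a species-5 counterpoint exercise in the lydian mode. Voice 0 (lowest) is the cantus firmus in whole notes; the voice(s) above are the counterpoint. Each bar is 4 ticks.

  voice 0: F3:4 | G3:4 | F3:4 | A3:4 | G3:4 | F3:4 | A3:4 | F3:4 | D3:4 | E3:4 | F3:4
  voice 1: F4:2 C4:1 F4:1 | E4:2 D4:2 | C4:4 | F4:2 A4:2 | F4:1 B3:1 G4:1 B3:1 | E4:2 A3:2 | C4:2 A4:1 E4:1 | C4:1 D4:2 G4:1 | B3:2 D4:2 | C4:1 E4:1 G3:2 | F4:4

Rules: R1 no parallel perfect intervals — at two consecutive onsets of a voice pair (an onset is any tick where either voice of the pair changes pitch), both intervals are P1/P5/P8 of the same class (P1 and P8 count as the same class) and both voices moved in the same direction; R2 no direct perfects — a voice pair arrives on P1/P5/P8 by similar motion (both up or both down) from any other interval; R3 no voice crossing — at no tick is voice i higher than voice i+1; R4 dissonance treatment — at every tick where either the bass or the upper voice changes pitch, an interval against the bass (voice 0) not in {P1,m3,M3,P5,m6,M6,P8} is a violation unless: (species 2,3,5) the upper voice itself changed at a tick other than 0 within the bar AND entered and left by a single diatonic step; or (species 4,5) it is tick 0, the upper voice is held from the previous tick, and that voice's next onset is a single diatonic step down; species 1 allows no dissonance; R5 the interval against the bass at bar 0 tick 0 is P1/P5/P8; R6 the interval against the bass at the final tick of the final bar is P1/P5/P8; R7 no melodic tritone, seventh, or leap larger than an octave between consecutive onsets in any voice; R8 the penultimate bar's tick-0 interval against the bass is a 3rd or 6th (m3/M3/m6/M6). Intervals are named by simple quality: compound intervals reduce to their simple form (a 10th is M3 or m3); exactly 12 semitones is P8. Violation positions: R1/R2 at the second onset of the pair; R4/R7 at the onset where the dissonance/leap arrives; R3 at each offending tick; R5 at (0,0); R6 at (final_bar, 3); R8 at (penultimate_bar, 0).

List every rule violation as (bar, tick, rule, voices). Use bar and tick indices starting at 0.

bar 0: v0=F3 v1=F4 downbeat P8
bar 1: v0=G3 v1=E4 downbeat M6
bar 2: v0=F3 v1=C4 downbeat P5
bar 3: v0=A3 v1=F4 downbeat m6
bar 4: v0=G3 v1=F4 downbeat m7
bar 5: v0=F3 v1=E4 downbeat M7
bar 6: v0=A3 v1=C4 downbeat m3
bar 7: v0=F3 v1=C4 downbeat P5
bar 8: v0=D3 v1=B3 downbeat M6
bar 9: v0=E3 v1=C4 downbeat m6
bar 10: v0=F3 v1=F4 downbeat P8
  -> R1 @ bar 2 tick 0 v(0, 1): G3/D4 P5 -> F3/C4 P5 similar
  -> R4 @ bar 4 tick 0 v(0, 1): G3/F4 m7 untreated
  -> R7 @ bar 4 tick 1 v(1,): F4->B3 leap 6st
  -> R4 @ bar 5 tick 0 v(0, 1): F3/E4 M7 untreated
  -> R1 @ bar 7 tick 0 v(0, 1): A3/E4 P5 -> F3/C4 P5 similar
  -> R4 @ bar 7 tick 3 v(0, 1): F3/G4 M2 untreated
  -> R2 @ bar 10 tick 0 v(0, 1): E3/G3 m3 -> F3/F4 P8 similar
  -> R7 @ bar 10 tick 0 v(1,): G3->F4 leap 10st

(2, 0, R1, (0, 1))
(4, 0, R4, (0, 1))
(4, 1, R7, (1,))
(5, 0, R4, (0, 1))
(7, 0, R1, (0, 1))
(7, 3, R4, (0, 1))
(10, 0, R2, (0, 1))
(10, 0, R7, (1,))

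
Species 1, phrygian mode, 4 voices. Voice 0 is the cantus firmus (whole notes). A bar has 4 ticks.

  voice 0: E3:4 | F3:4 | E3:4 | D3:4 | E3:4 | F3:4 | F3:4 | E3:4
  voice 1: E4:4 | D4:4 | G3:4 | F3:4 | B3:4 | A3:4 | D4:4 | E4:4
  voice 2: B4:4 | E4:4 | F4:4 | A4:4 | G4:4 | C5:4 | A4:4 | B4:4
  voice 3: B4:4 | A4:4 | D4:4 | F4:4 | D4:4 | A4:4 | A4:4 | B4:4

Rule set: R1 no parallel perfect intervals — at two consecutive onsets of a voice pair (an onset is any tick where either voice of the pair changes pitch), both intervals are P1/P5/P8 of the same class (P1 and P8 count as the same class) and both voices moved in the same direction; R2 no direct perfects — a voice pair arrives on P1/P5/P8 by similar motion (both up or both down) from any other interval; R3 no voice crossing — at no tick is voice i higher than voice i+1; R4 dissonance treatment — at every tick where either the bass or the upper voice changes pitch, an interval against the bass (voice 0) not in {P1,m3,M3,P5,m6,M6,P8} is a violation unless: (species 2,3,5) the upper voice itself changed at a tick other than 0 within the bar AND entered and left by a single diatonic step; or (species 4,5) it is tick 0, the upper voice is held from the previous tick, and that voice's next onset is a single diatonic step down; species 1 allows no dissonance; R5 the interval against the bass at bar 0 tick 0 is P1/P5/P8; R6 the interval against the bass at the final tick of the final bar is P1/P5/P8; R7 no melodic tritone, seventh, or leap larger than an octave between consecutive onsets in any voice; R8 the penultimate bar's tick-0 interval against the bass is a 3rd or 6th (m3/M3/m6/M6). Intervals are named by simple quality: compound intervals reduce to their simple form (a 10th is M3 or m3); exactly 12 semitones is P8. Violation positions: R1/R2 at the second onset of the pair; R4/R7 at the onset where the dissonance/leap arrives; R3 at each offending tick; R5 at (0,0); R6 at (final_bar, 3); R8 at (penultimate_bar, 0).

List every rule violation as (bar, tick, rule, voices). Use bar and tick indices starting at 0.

(1, 0, R1, (1, 3))
(1, 0, R4, (0, 2))
(2, 0, R1, (1, 3))
(2, 0, R3, (2, 3))
(2, 0, R4, (0, 2))
(2, 0, R4, (0, 3))
(2, 1, R3, (2, 3))
(2, 2, R3, (2, 3))
(2, 3, R3, (2, 3))
(3, 0, R3, (2, 3))
(3, 1, R3, (2, 3))
(3, 2, R3, (2, 3))
(3, 3, R3, (2, 3))
(4, 0, R2, (0, 1))
(4, 0, R3, (2, 3))
(4, 0, R4, (0, 3))
(4, 0, R7, (1,))
(4, 1, R3, (2, 3))
(4, 2, R3, (2, 3))
(4, 3, R3, (2, 3))
(5, 0, R2, (0, 2))
(5, 0, R3, (2, 3))
(5, 1, R3, (2, 3))
(5, 2, R3, (2, 3))
(5, 3, R3, (2, 3))
(7, 0, R1, (1, 2))
(7, 0, R1, (1, 3))
(7, 0, R1, (2, 3))

bar 0: v0=E3 v1=E4 v2=B4 v3=B4 downbeat P5
bar 1: v0=F3 v1=D4 v2=E4 v3=A4 downbeat M3
bar 2: v0=E3 v1=G3 v2=F4 v3=D4 downbeat m7
bar 3: v0=D3 v1=F3 v2=A4 v3=F4 downbeat m3
bar 4: v0=E3 v1=B3 v2=G4 v3=D4 downbeat m7
bar 5: v0=F3 v1=A3 v2=C5 v3=A4 downbeat M3
bar 6: v0=F3 v1=D4 v2=A4 v3=A4 downbeat M3
bar 7: v0=E3 v1=E4 v2=B4 v3=B4 downbeat P5
  -> R1 @ bar 1 tick 0 v(1, 3): E4/B4 P5 -> D4/A4 P5 similar
  -> R4 @ bar 1 tick 0 v(0, 2): F3/E4 M7 untreated
  -> R1 @ bar 2 tick 0 v(1, 3): D4/A4 P5 -> G3/D4 P5 similar
  -> R3 @ bar 2 tick 0 v(2, 3): F4 above D4
  -> R4 @ bar 2 tick 0 v(0, 2): E3/F4 m2 untreated
  -> R4 @ bar 2 tick 0 v(0, 3): E3/D4 m7 untreated
  -> R3 @ bar 2 tick 1 v(2, 3): F4 above D4
  -> R3 @ bar 2 tick 2 v(2, 3): F4 above D4
  -> R3 @ bar 2 tick 3 v(2, 3): F4 above D4
  -> R3 @ bar 3 tick 0 v(2, 3): A4 above F4
  -> R3 @ bar 3 tick 1 v(2, 3): A4 above F4
  -> R3 @ bar 3 tick 2 v(2, 3): A4 above F4
  -> R3 @ bar 3 tick 3 v(2, 3): A4 above F4
  -> R2 @ bar 4 tick 0 v(0, 1): D3/F3 m3 -> E3/B3 P5 similar
  -> R3 @ bar 4 tick 0 v(2, 3): G4 above D4
  -> R4 @ bar 4 tick 0 v(0, 3): E3/D4 m7 untreated
  -> R7 @ bar 4 tick 0 v(1,): F3->B3 leap 6st
  -> R3 @ bar 4 tick 1 v(2, 3): G4 above D4
  -> R3 @ bar 4 tick 2 v(2, 3): G4 above D4
  -> R3 @ bar 4 tick 3 v(2, 3): G4 above D4
  -> R2 @ bar 5 tick 0 v(0, 2): E3/G4 m3 -> F3/C5 P5 similar
  -> R3 @ bar 5 tick 0 v(2, 3): C5 above A4
  -> R3 @ bar 5 tick 1 v(2, 3): C5 above A4
  -> R3 @ bar 5 tick 2 v(2, 3): C5 above A4
  -> R3 @ bar 5 tick 3 v(2, 3): C5 above A4
  -> R1 @ bar 7 tick 0 v(1, 2): D4/A4 P5 -> E4/B4 P5 similar
  -> R1 @ bar 7 tick 0 v(1, 3): D4/A4 P5 -> E4/B4 P5 similar
  -> R1 @ bar 7 tick 0 v(2, 3): A4/A4 P1 -> B4/B4 P1 similar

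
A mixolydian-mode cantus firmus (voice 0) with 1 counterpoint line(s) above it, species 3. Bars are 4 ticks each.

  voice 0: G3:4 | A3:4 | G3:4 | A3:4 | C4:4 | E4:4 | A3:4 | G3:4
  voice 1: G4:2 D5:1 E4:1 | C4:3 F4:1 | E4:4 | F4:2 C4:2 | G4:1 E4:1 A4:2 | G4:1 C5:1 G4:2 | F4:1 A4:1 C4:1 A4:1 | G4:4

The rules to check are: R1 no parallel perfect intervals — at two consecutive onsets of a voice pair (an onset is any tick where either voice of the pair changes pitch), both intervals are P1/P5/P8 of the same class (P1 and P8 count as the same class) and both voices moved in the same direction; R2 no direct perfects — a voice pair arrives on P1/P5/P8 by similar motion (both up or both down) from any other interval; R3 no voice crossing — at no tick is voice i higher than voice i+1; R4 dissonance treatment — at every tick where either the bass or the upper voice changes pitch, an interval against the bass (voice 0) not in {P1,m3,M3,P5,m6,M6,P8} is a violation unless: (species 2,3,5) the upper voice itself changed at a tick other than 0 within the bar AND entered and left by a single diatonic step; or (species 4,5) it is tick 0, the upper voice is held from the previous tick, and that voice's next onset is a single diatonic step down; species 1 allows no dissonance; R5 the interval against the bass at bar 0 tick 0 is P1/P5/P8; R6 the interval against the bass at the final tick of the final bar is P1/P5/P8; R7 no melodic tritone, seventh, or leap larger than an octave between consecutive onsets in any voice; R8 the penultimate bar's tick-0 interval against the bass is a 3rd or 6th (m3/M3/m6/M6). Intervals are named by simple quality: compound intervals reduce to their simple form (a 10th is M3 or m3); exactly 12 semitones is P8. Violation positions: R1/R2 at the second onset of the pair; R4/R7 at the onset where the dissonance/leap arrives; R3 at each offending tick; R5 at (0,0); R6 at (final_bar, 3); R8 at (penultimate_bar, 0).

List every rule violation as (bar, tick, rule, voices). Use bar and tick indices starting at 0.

(0, 3, R7, (1,))
(4, 0, R2, (0, 1))
(7, 0, R1, (0, 1))

bar 0: v0=G3 v1=G4 downbeat P8
bar 1: v0=A3 v1=C4 downbeat m3
bar 2: v0=G3 v1=E4 downbeat M6
bar 3: v0=A3 v1=F4 downbeat m6
bar 4: v0=C4 v1=G4 downbeat P5
bar 5: v0=E4 v1=G4 downbeat m3
bar 6: v0=A3 v1=F4 downbeat m6
bar 7: v0=G3 v1=G4 downbeat P8
  -> R7 @ bar 0 tick 3 v(1,): D5->E4 leap 10st
  -> R2 @ bar 4 tick 0 v(0, 1): A3/C4 m3 -> C4/G4 P5 similar
  -> R1 @ bar 7 tick 0 v(0, 1): A3/A4 P8 -> G3/G4 P8 similar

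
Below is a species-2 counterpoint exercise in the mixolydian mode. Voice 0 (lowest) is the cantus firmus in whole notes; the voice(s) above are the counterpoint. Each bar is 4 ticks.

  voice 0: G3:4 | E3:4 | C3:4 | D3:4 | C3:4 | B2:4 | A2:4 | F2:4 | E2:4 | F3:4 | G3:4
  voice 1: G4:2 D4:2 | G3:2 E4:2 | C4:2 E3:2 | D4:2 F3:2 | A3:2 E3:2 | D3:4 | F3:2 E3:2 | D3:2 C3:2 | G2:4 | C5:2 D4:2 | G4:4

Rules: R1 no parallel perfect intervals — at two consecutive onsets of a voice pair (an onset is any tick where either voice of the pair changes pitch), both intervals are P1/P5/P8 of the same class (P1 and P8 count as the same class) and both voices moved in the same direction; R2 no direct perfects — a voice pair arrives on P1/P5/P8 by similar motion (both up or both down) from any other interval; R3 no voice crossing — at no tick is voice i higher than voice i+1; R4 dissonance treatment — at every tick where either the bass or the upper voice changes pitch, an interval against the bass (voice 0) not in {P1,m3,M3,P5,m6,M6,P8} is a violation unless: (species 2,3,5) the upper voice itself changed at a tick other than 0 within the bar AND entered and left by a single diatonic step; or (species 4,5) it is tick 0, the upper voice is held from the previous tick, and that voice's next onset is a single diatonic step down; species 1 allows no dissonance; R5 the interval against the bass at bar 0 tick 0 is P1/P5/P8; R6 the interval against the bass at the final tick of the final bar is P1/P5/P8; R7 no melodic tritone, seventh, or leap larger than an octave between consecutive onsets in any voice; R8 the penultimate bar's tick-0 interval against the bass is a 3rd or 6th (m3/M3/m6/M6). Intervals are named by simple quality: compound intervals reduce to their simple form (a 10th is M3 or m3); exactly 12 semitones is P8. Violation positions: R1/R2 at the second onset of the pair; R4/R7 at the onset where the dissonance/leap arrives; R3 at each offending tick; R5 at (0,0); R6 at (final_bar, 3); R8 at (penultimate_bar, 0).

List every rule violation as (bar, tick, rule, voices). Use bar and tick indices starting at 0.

(2, 0, R1, (0, 1))
(3, 0, R2, (0, 1))
(3, 0, R7, (1,))
(9, 0, R2, (0, 1))
(9, 0, R7, (0,))
(9, 0, R7, (1,))
(9, 0, R8, (0, 1))
(9, 2, R7, (1,))
(10, 0, R2, (0, 1))

bar 0: v0=G3 v1=G4 downbeat P8
bar 1: v0=E3 v1=G3 downbeat m3
bar 2: v0=C3 v1=C4 downbeat P8
bar 3: v0=D3 v1=D4 downbeat P8
bar 4: v0=C3 v1=A3 downbeat M6
bar 5: v0=B2 v1=D3 downbeat m3
bar 6: v0=A2 v1=F3 downbeat m6
bar 7: v0=F2 v1=D3 downbeat M6
bar 8: v0=E2 v1=G2 downbeat m3
bar 9: v0=F3 v1=C5 downbeat P5
bar 10: v0=G3 v1=G4 downbeat P8
  -> R1 @ bar 2 tick 0 v(0, 1): E3/E4 P8 -> C3/C4 P8 similar
  -> R2 @ bar 3 tick 0 v(0, 1): C3/E3 M3 -> D3/D4 P8 similar
  -> R7 @ bar 3 tick 0 v(1,): E3->D4 leap 10st
  -> R2 @ bar 9 tick 0 v(0, 1): E2/G2 m3 -> F3/C5 P5 similar
  -> R7 @ bar 9 tick 0 v(0,): E2->F3 leap 13st
  -> R7 @ bar 9 tick 0 v(1,): G2->C5 leap 29st
  -> R8 @ bar 9 tick 0 v(0, 1): penult P5 not 3rd/6th
  -> R7 @ bar 9 tick 2 v(1,): C5->D4 leap 10st
  -> R2 @ bar 10 tick 0 v(0, 1): F3/D4 M6 -> G3/G4 P8 similar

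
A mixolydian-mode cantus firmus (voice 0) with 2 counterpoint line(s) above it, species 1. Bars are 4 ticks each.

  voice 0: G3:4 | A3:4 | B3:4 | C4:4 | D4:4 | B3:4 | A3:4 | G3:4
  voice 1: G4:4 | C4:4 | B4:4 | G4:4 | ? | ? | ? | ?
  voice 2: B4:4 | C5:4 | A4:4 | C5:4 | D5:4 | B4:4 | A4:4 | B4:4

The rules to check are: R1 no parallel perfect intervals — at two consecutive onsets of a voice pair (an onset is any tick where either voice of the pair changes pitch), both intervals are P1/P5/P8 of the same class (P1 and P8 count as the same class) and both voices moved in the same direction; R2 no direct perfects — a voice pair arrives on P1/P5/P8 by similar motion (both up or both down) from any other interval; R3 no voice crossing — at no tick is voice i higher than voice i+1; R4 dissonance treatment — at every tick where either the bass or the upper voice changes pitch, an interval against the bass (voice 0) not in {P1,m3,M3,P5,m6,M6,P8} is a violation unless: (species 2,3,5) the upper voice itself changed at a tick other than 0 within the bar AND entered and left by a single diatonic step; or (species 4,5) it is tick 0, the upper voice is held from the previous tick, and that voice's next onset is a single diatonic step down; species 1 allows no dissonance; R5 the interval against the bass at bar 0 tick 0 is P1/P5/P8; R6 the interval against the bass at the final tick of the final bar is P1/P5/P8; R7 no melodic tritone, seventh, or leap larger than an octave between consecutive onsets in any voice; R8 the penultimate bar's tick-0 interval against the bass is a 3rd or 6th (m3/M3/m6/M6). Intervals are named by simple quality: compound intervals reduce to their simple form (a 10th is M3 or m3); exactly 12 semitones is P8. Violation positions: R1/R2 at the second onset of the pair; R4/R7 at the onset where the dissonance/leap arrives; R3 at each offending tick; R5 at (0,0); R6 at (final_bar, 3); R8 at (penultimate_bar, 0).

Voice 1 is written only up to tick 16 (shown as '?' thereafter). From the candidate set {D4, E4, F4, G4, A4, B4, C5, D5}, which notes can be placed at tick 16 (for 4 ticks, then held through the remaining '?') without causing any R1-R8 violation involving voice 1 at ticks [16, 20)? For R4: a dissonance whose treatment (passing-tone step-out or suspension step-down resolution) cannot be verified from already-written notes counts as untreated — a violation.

D4: legal
E4: violates R4
F4: legal
G4: violates R4
A4: violates R1
B4: legal
C5: violates R4
D5: violates R2

{B4, D4, F4}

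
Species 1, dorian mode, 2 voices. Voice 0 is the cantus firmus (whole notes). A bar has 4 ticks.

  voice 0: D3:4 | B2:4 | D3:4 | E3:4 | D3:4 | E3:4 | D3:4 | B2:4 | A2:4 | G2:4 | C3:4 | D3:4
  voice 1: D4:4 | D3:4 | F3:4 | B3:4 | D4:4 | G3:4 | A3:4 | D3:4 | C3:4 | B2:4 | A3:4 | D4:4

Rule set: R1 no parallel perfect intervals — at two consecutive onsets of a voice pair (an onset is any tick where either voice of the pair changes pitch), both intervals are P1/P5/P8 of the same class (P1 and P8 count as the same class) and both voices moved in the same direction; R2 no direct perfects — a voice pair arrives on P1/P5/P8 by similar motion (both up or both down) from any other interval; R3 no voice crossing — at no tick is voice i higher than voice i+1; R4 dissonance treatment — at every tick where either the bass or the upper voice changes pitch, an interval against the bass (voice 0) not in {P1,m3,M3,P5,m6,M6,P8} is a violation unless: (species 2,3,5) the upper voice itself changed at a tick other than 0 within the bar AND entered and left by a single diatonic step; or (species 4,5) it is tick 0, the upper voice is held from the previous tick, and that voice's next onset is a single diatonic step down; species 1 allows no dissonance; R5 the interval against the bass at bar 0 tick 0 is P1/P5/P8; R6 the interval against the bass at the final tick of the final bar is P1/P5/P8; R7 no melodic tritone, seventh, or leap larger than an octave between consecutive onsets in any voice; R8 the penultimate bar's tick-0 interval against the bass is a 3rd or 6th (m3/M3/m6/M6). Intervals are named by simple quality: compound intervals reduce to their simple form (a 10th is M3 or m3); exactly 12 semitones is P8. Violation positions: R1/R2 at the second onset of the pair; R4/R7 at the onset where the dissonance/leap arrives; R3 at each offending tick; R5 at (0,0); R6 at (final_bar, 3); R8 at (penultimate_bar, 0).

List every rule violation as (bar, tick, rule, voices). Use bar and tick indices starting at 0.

bar 0: v0=D3 v1=D4 downbeat P8
bar 1: v0=B2 v1=D3 downbeat m3
bar 2: v0=D3 v1=F3 downbeat m3
bar 3: v0=E3 v1=B3 downbeat P5
bar 4: v0=D3 v1=D4 downbeat P8
bar 5: v0=E3 v1=G3 downbeat m3
bar 6: v0=D3 v1=A3 downbeat P5
bar 7: v0=B2 v1=D3 downbeat m3
bar 8: v0=A2 v1=C3 downbeat m3
bar 9: v0=G2 v1=B2 downbeat M3
bar 10: v0=C3 v1=A3 downbeat M6
bar 11: v0=D3 v1=D4 downbeat P8
  -> R2 @ bar 3 tick 0 v(0, 1): D3/F3 m3 -> E3/B3 P5 similar
  -> R7 @ bar 3 tick 0 v(1,): F3->B3 leap 6st
  -> R7 @ bar 10 tick 0 v(1,): B2->A3 leap 10st
  -> R2 @ bar 11 tick 0 v(0, 1): C3/A3 M6 -> D3/D4 P8 similar

(3, 0, R2, (0, 1))
(3, 0, R7, (1,))
(10, 0, R7, (1,))
(11, 0, R2, (0, 1))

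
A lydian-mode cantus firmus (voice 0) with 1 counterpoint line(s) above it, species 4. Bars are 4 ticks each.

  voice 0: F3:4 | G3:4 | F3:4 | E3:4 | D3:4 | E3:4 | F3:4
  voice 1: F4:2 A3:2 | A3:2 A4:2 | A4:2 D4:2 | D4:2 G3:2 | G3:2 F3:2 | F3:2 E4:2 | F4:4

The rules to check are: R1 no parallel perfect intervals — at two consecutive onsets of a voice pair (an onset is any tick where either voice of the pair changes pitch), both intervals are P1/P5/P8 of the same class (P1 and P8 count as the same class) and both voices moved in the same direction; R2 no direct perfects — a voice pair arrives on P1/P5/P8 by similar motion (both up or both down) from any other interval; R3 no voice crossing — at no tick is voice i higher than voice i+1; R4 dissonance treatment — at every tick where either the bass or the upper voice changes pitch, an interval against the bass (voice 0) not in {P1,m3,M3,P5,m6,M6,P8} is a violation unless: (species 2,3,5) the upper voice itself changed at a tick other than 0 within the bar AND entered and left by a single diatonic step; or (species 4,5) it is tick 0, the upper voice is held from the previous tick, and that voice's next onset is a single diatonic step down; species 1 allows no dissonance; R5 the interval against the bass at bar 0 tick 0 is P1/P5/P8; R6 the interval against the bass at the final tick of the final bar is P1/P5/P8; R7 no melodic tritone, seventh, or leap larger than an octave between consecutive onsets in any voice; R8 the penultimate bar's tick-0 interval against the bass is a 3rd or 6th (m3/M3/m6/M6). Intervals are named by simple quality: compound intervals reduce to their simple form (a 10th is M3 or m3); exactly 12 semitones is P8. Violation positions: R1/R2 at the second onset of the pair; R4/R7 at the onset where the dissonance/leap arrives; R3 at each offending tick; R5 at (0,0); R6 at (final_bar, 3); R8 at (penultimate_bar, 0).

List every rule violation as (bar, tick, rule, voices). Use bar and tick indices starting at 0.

bar 0: v0=F3 v1=F4 downbeat P8
bar 1: v0=G3 v1=A3 downbeat M2
bar 2: v0=F3 v1=A4 downbeat M3
bar 3: v0=E3 v1=D4 downbeat m7
bar 4: v0=D3 v1=G3 downbeat P4
bar 5: v0=E3 v1=F3 downbeat m2
bar 6: v0=F3 v1=F4 downbeat P8
  -> R4 @ bar 1 tick 0 v(0, 1): G3/A3 M2 untreated
  -> R4 @ bar 1 tick 2 v(0, 1): G3/A4 M2 untreated
  -> R4 @ bar 3 tick 0 v(0, 1): E3/D4 m7 untreated
  -> R4 @ bar 5 tick 0 v(0, 1): E3/F3 m2 untreated
  -> R8 @ bar 5 tick 0 v(0, 1): penult m2 not 3rd/6th
  -> R7 @ bar 5 tick 2 v(1,): F3->E4 leap 11st
  -> R1 @ bar 6 tick 0 v(0, 1): E3/E4 P8 -> F3/F4 P8 similar

(1, 0, R4, (0, 1))
(1, 2, R4, (0, 1))
(3, 0, R4, (0, 1))
(5, 0, R4, (0, 1))
(5, 0, R8, (0, 1))
(5, 2, R7, (1,))
(6, 0, R1, (0, 1))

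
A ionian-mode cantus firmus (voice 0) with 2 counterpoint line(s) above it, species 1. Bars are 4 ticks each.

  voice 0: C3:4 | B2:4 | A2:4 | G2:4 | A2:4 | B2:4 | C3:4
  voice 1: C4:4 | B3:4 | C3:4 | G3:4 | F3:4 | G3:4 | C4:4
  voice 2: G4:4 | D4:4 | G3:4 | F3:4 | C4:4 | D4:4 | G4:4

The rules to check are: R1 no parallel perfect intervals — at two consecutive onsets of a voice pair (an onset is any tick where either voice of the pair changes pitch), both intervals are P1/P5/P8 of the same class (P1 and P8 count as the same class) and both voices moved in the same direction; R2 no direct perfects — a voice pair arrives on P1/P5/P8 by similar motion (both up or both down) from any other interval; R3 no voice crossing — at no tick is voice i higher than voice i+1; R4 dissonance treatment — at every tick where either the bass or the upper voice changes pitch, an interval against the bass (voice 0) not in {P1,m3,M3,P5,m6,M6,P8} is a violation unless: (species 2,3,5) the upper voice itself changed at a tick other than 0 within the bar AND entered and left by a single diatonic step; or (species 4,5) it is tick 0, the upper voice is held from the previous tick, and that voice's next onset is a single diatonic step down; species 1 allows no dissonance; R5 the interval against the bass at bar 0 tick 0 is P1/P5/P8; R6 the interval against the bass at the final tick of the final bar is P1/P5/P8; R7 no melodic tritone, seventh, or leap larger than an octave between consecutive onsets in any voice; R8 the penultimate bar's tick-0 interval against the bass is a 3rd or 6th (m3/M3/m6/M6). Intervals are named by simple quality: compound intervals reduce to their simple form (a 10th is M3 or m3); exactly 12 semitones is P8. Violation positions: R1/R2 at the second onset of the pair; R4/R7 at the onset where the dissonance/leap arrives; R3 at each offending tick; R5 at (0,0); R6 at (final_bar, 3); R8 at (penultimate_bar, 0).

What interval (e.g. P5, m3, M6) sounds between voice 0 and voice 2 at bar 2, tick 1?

voice 0=A2 voice 2=G3 -> m7

m7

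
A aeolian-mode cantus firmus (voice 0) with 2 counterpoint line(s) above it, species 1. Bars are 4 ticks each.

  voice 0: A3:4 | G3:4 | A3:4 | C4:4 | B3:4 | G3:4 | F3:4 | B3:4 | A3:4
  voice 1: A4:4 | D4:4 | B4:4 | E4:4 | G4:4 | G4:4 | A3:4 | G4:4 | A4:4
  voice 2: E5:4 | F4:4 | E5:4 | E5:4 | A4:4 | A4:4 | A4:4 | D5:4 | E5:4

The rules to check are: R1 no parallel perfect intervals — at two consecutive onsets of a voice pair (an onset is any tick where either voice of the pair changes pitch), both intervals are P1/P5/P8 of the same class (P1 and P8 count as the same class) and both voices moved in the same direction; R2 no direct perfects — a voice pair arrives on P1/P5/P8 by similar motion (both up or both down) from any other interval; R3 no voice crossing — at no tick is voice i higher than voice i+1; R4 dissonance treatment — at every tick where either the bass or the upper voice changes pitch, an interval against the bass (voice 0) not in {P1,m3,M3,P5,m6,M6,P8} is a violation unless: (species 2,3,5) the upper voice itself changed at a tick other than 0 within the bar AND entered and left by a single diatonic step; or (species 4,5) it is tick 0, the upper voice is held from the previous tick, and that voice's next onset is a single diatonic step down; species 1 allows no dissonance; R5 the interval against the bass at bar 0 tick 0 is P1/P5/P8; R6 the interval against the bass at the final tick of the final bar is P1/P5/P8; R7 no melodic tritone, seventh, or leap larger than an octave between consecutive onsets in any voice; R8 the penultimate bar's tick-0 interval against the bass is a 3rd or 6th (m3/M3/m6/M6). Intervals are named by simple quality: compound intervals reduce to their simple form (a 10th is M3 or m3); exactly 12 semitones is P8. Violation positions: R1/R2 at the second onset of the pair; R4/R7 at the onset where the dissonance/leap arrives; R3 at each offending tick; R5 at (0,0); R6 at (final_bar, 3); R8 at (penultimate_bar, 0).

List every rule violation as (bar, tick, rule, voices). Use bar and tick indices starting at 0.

bar 0: v0=A3 v1=A4 v2=E5 downbeat P5
bar 1: v0=G3 v1=D4 v2=F4 downbeat m7
bar 2: v0=A3 v1=B4 v2=E5 downbeat P5
bar 3: v0=C4 v1=E4 v2=E5 downbeat M3
bar 4: v0=B3 v1=G4 v2=A4 downbeat m7
bar 5: v0=G3 v1=G4 v2=A4 downbeat M2
bar 6: v0=F3 v1=A3 v2=A4 downbeat M3
bar 7: v0=B3 v1=G4 v2=D5 downbeat m3
bar 8: v0=A3 v1=A4 v2=E5 downbeat P5
  -> R2 @ bar 1 tick 0 v(0, 1): A3/A4 P8 -> G3/D4 P5 similar
  -> R4 @ bar 1 tick 0 v(0, 2): G3/F4 m7 untreated
  -> R7 @ bar 1 tick 0 v(2,): E5->F4 leap 11st
  -> R2 @ bar 2 tick 0 v(0, 2): G3/F4 m7 -> A3/E5 P5 similar
  -> R4 @ bar 2 tick 0 v(0, 1): A3/B4 M2 untreated
  -> R7 @ bar 2 tick 0 v(2,): F4->E5 leap 11st
  -> R4 @ bar 4 tick 0 v(0, 2): B3/A4 m7 untreated
  -> R4 @ bar 5 tick 0 v(0, 2): G3/A4 M2 untreated
  -> R7 @ bar 6 tick 0 v(1,): G4->A3 leap 10st
  -> R2 @ bar 7 tick 0 v(1, 2): A3/A4 P8 -> G4/D5 P5 similar
  -> R7 @ bar 7 tick 0 v(0,): F3->B3 leap 6st
  -> R7 @ bar 7 tick 0 v(1,): A3->G4 leap 10st
  -> R1 @ bar 8 tick 0 v(1, 2): G4/D5 P5 -> A4/E5 P5 similar

(1, 0, R2, (0, 1))
(1, 0, R4, (0, 2))
(1, 0, R7, (2,))
(2, 0, R2, (0, 2))
(2, 0, R4, (0, 1))
(2, 0, R7, (2,))
(4, 0, R4, (0, 2))
(5, 0, R4, (0, 2))
(6, 0, R7, (1,))
(7, 0, R2, (1, 2))
(7, 0, R7, (0,))
(7, 0, R7, (1,))
(8, 0, R1, (1, 2))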